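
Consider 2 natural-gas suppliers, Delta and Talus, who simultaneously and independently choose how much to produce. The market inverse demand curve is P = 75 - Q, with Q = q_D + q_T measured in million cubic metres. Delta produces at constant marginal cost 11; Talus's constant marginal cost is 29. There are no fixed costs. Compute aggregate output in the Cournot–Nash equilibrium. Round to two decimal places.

36.67

Delta's profit: π_D = (75 - Q)q_D - (11q_D). Setting ∂π_D/∂q_D = 0: 64 - 2q_D - (q_T) = 0.
Talus's first-order condition: 46 - 2q_T - (q_D) = 0.
Best responses: q_D = (64 - q_T)/2, q_T = (46 - q_D)/2.
Solving the pair: q_D = 82/3, q_T = 28/3.
Total output Q = 82/3 + 28/3 = 110/3.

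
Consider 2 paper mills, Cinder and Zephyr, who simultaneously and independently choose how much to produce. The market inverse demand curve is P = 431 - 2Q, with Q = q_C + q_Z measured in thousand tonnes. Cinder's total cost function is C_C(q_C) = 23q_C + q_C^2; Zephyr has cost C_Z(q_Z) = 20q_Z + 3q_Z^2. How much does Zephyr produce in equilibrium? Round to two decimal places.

29.46

Cinder's profit: π_C = (431 - 2Q)q_C - (23q_C + q_C²). Setting ∂π_C/∂q_C = 0: 408 - 6q_C - 2(q_Z) = 0.
Zephyr's first-order condition: 411 - 10q_Z - 2(q_C) = 0.
So q_C = (408 - 2q_Z)/6 and q_Z = (411 - 2q_C)/10.
Solving the pair: q_C = 1629/28, q_Z = 825/28.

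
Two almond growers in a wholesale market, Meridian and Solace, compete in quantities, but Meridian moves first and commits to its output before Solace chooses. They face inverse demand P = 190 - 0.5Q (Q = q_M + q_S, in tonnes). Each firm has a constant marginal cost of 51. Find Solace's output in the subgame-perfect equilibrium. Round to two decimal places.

Solve by backward induction. Given q_M, the follower Solace maximises π_S = (190 - (1/2)q_M - (1/2)q_S)q_S - 51q_S.
Follower FOC: 139 - (1/2)q_M - q_S = 0, so q_S(q_M) = (139 - (1/2)q_M).
Meridian substitutes q_S(q_M) into its own profit: π_M = q_M(190 - (1/2)q_M - (139 - (1/2)q_M)/2) - 51q_M = (241/2 - (1/4)q_M)q_M - 51q_M.
The leader's first-order condition 139/2 - (1/2)q_M = 0 yields q_M = 139.
Then q_S = (139 - (1/2)·139) = 139/2.

69.50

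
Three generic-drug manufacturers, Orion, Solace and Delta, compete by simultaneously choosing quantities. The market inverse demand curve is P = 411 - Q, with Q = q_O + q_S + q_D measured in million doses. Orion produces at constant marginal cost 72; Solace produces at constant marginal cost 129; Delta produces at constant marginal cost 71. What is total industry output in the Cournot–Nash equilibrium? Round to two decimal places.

Orion's profit: π_O = (411 - Q)q_O - (72q_O). Setting ∂π_O/∂q_O = 0: 339 - 2q_O - (q_S + q_D) = 0.
Solace's first-order condition: 282 - 2q_S - (q_O + q_D) = 0.
Delta's first-order condition: 340 - 2q_D - (q_O + q_S) = 0.
Summing all 3 equations gives 961 − 4Q = 0, hence Q = 961/4.
Back-substituting: q_O = (339 − 961/4) = 395/4, q_S = (282 − 961/4) = 167/4, q_D = (340 − 961/4) = 399/4.
Total output Q = 395/4 + 167/4 + 399/4 = 961/4.

240.25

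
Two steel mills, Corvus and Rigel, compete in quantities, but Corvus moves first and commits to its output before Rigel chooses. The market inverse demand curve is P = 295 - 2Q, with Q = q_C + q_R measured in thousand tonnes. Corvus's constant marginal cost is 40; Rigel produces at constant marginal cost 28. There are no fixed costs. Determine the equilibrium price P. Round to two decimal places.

100.75

The follower Rigel best-responds to any q_C: π_R = (295 - 2Q)q_R - 28q_R.
Follower FOC: 267 - 2q_C - 4q_R = 0, so q_R(q_C) = (267 - 2q_C)/4.
The leader anticipates this reaction. Substituting into P = 295 - 2Q gives P = 323/2 - q_C, so π_C = (323/2 - q_C)q_C - 40q_C.
Leader FOC: 243/2 - 2q_C = 0, so q_C = 243/4.
Then q_R = (267 - 2·(243/4))/4 = 291/8.
Total output Q = 777/8, so price P = 295 - 2·(777/8) = 403/4.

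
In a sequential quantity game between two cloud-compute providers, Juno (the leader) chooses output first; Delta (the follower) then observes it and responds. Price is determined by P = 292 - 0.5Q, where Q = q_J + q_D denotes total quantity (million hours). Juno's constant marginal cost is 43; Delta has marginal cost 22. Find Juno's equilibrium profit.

12996

Solve by backward induction. Given q_J, the follower Delta maximises π_D = (292 - (1/2)q_J - (1/2)q_D)q_D - 22q_D.
∂π_D/∂q_D = 270 - (1/2)q_J - q_D = 0 gives the reaction function q_D = (270 - (1/2)q_J).
Juno substitutes q_D(q_J) into its own profit: π_J = q_J(292 - (1/2)q_J - (270 - (1/2)q_J)/2) - 43q_J = (157 - (1/4)q_J)q_J - 43q_J.
Leader FOC: 114 - (1/2)q_J = 0, so q_J = 228.
Then q_D = (270 - (1/2)·228) = 156.
Price P = 292 - (1/2)·384 = 100.
Juno's profit: (100 - 43)·228 = 12996.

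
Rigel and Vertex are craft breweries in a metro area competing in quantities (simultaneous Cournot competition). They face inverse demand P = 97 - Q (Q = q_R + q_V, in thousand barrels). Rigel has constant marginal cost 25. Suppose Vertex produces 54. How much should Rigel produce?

With the rival's output fixed at 54, Rigel's profit is π_R = (97 - 54 - q_R)q_R - (25q_R) = (43 - q_R)q_R - (25q_R).
∂π_R/∂q_R = 18 - 2q_R = 0, so q_R = 9.

9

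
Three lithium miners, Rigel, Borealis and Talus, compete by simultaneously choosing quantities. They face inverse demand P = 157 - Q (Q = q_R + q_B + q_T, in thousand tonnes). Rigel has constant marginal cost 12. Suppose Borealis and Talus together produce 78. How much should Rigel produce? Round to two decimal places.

With rivals' combined output fixed at 78, Rigel's profit is π_R = (157 - 78 - q_R)q_R - (12q_R) = (79 - q_R)q_R - (12q_R).
∂π_R/∂q_R = 67 - 2q_R = 0, so q_R = 67/2.

33.50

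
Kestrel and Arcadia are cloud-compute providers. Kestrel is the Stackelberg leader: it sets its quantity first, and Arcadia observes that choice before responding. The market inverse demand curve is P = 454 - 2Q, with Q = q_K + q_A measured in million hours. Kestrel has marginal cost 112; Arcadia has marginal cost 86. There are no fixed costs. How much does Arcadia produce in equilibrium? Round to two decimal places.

Solve by backward induction. Given q_K, the follower Arcadia maximises π_A = (454 - 2q_K - 2q_A)q_A - 86q_A.
Follower FOC: 368 - 2q_K - 4q_A = 0, so q_A(q_K) = (368 - 2q_K)/4.
Kestrel substitutes q_A(q_K) into its own profit: π_K = q_K(454 - 2q_K - (368 - 2q_K)/2) - 112q_K = (270 - q_K)q_K - 112q_K.
Maximising: ∂π_K/∂q_K = 158 - 2q_K = 0, giving q_K = 79.
Then q_A = (368 - 2·79)/4 = 105/2.

52.50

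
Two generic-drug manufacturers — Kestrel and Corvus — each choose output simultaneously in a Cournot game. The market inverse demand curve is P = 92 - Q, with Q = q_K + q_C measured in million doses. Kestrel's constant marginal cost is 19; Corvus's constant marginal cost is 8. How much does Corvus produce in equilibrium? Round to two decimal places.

Kestrel's profit: π_K = (92 - Q)q_K - (19q_K). Setting ∂π_K/∂q_K = 0: 73 - 2q_K - (q_C) = 0.
Corvus's profit: π_C = (92 - Q)q_C - (8q_C). Setting ∂π_C/∂q_C = 0: 84 - 2q_C - (q_K) = 0.
Best responses: q_K = (73 - q_C)/2, q_C = (84 - q_K)/2.
Substituting one into the other gives q_K = 62/3 and q_C = 95/3.

31.67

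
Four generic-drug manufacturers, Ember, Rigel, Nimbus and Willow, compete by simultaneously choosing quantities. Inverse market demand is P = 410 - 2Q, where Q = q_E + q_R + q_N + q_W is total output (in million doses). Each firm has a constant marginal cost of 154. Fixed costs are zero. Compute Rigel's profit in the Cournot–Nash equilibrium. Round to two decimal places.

Each firm earns π_i = (410 - 2Q)q_i - 154q_i.
First-order condition (treating rivals' output as given): 256 - 4q_i - 2·Σ_{j≠i} q_j = 0.
With identical firms every q_j equals q_i, so Σ_{j≠i} q_j = 3q_i and 256 = 10q_i, giving q_i = 128/5.
Price P = 410 - 2·(512/5) = 1026/5.
Rigel's profit: (1026/5 - 154)·(128/5) = 1310.7200.

1310.72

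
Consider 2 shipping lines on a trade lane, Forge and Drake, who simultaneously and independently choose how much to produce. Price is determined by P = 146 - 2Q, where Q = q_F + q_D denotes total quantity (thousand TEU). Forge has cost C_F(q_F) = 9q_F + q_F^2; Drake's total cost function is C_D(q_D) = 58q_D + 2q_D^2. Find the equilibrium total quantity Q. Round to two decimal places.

26.68

Forge's profit: π_F = (146 - 2Q)q_F - (9q_F + q_F²). Setting ∂π_F/∂q_F = 0: 137 - 6q_F - 2(q_D) = 0.
Drake's profit: π_D = (146 - 2Q)q_D - (58q_D + 2q_D²). Setting ∂π_D/∂q_D = 0: 88 - 8q_D - 2(q_F) = 0.
So q_F = (137 - 2q_D)/6 and q_D = (88 - 2q_F)/8.
Substituting one into the other gives q_F = 230/11 and q_D = 127/22.
Total output Q = 230/11 + 127/22 = 587/22.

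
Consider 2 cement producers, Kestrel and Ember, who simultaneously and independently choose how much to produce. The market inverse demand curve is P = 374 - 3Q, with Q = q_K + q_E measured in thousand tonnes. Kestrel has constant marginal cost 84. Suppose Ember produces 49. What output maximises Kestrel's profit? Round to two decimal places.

23.83

With the rival's output fixed at 49, Kestrel's profit is π_K = (374 - 3·49 - 3q_K)q_K - (84q_K) = (227 - 3q_K)q_K - (84q_K).
∂π_K/∂q_K = 143 - 6q_K = 0, so q_K = 143/6.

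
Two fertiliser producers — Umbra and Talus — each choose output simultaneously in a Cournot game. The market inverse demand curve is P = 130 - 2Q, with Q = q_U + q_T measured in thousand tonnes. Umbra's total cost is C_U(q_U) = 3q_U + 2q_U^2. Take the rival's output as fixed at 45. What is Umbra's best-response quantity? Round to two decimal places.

4.63

With the rival's output fixed at 45, Umbra's profit is π_U = (130 - 2·45 - 2q_U)q_U - (3q_U + 2q_U²) = (40 - 2q_U)q_U - (3q_U + 2q_U²).
∂π_U/∂q_U = 37 - 8q_U = 0, so q_U = 37/8.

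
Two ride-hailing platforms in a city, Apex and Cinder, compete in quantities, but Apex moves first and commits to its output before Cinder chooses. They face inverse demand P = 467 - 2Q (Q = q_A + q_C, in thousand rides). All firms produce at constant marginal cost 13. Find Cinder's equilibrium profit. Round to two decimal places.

Solve by backward induction. Given q_A, the follower Cinder maximises π_C = (467 - 2q_A - 2q_C)q_C - 13q_C.
∂π_C/∂q_C = 454 - 2q_A - 4q_C = 0 gives the reaction function q_C = (454 - 2q_A)/4.
Apex substitutes q_C(q_A) into its own profit: π_A = q_A(467 - 2q_A - (454 - 2q_A)/2) - 13q_A = (240 - q_A)q_A - 13q_A.
Leader FOC: 227 - 2q_A = 0, so q_A = 227/2.
Then q_C = (454 - 2·(227/2))/4 = 227/4.
Price P = 467 - 2·(681/4) = 253/2.
Cinder's profit: (253/2 - 13)·(227/4) = 6441.1250.

6441.13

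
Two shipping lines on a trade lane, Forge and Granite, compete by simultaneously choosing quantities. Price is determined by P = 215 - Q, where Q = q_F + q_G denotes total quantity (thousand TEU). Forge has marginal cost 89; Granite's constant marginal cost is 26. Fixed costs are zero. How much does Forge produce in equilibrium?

21

Forge's profit: π_F = (215 - Q)q_F - (89q_F). Setting ∂π_F/∂q_F = 0: 126 - 2q_F - (q_G) = 0.
Granite's first-order condition: 189 - 2q_G - (q_F) = 0.
Rearranging gives the reaction functions q_F = (126 - q_G)/2 and q_G = (189 - q_F)/2.
Substituting one into the other gives q_F = 21 and q_G = 84.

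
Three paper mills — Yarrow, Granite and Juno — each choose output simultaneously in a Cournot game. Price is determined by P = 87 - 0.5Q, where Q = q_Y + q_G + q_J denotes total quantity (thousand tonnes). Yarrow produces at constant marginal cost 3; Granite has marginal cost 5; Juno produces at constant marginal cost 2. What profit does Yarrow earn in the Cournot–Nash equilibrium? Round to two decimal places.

903.13

Yarrow's profit: π_Y = (87 - 0.5Q)q_Y - (3q_Y). Setting ∂π_Y/∂q_Y = 0: 84 - q_Y - (1/2)(q_G + q_J) = 0.
Granite's profit: π_G = (87 - 0.5Q)q_G - (5q_G). Setting ∂π_G/∂q_G = 0: 82 - q_G - (1/2)(q_Y + q_J) = 0.
Juno's first-order condition: 85 - q_J - (1/2)(q_Y + q_G) = 0.
Adding the 3 conditions: 251 − Q − Q = 0, i.e. Q = 251/2.
Back-substituting: q_Y = (84 − 251/4)/(1/2) = 85/2, q_G = (82 − 251/4)/(1/2) = 77/2, q_J = (85 − 251/4)/(1/2) = 89/2.
Price P = 87 - (1/2)·(251/2) = 97/4.
Yarrow's profit: (97/4 - 3)·(85/2) = 903.1250.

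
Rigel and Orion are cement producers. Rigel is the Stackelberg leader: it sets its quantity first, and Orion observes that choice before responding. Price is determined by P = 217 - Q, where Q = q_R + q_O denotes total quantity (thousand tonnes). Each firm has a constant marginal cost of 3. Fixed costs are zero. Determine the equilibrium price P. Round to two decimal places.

56.50

The follower Orion best-responds to any q_R: π_O = (217 - Q)q_O - 3q_O.
Setting the follower's marginal profit to zero, 214 - q_R - 2q_O = 0, i.e. q_O = (214 - q_R)/2.
Rigel substitutes q_O(q_R) into its own profit: π_R = q_R(217 - q_R - (214 - q_R)/2) - 3q_R = (110 - (1/2)q_R)q_R - 3q_R.
The leader's first-order condition 107 - q_R = 0 yields q_R = 107.
Then q_O = (214 - 107)/2 = 107/2.
Total output Q = 321/2, so price P = 217 - 321/2 = 113/2.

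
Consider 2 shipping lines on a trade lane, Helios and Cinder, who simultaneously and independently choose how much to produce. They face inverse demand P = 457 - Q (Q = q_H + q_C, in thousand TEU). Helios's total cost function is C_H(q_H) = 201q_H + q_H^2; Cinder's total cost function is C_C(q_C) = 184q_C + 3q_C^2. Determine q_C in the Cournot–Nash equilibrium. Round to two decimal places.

Helios's profit: π_H = (457 - Q)q_H - (201q_H + q_H²). Setting ∂π_H/∂q_H = 0: 256 - 4q_H - (q_C) = 0.
Cinder's profit: π_C = (457 - Q)q_C - (184q_C + 3q_C²). Setting ∂π_C/∂q_C = 0: 273 - 8q_C - (q_H) = 0.
So q_H = (256 - q_C)/4 and q_C = (273 - q_H)/8.
Solving the pair: q_H = 1775/31, q_C = 836/31.

26.97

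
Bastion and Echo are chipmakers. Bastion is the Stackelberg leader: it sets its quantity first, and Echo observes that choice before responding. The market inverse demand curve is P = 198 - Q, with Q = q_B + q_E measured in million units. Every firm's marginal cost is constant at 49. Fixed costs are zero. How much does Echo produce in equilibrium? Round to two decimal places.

37.25

Solve by backward induction. Given q_B, the follower Echo maximises π_E = (198 - q_B - q_E)q_E - 49q_E.
Follower FOC: 149 - q_B - 2q_E = 0, so q_E(q_B) = (149 - q_B)/2.
The leader anticipates this reaction. Substituting into P = 198 - Q gives P = 247/2 - (1/2)q_B, so π_B = (247/2 - (1/2)q_B)q_B - 49q_B.
Leader FOC: 149/2 - q_B = 0, so q_B = 149/2.
Then q_E = (149 - 149/2)/2 = 149/4.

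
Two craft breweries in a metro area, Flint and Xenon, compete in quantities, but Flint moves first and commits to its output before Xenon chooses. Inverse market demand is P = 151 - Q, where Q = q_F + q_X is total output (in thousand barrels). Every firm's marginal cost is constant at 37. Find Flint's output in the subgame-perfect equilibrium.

The follower Xenon best-responds to any q_F: π_X = (151 - Q)q_X - 37q_X.
∂π_X/∂q_X = 114 - q_F - 2q_X = 0 gives the reaction function q_X = (114 - q_F)/2.
Flint substitutes q_X(q_F) into its own profit: π_F = q_F(151 - q_F - (114 - q_F)/2) - 37q_F = (94 - (1/2)q_F)q_F - 37q_F.
Maximising: ∂π_F/∂q_F = 57 - q_F = 0, giving q_F = 57.
Then q_X = (114 - 57)/2 = 57/2.

57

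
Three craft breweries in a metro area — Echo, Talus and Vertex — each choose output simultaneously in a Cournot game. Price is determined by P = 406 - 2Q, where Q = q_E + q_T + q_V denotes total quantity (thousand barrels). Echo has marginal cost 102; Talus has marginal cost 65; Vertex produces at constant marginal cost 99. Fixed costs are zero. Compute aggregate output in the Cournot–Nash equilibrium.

119

Echo's profit: π_E = (406 - 2Q)q_E - (102q_E). Setting ∂π_E/∂q_E = 0: 304 - 4q_E - 2(q_T + q_V) = 0.
Talus's first-order condition: 341 - 4q_T - 2(q_E + q_V) = 0.
Vertex's profit: π_V = (406 - 2Q)q_V - (99q_V). Setting ∂π_V/∂q_V = 0: 307 - 4q_V - 2(q_E + q_T) = 0.
Adding the 3 first-order conditions: 952 − 8Q = 0, so Q = 119.
Back-substituting: q_E = (304 − 238)/2 = 33, q_T = (341 − 238)/2 = 103/2, q_V = (307 − 238)/2 = 69/2.
Total output Q = 33 + 103/2 + 69/2 = 119.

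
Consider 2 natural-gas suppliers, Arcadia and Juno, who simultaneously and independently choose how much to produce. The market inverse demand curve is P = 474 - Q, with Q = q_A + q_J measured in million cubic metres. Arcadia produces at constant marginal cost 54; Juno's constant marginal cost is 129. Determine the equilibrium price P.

219

Arcadia's profit: π_A = (474 - Q)q_A - (54q_A). Setting ∂π_A/∂q_A = 0: 420 - 2q_A - (q_J) = 0.
Juno's first-order condition: 345 - 2q_J - (q_A) = 0.
So q_A = (420 - q_J)/2 and q_J = (345 - q_A)/2.
Solving the pair: q_A = 165, q_J = 90.
Total output Q = 255, so price P = 474 - 255 = 219.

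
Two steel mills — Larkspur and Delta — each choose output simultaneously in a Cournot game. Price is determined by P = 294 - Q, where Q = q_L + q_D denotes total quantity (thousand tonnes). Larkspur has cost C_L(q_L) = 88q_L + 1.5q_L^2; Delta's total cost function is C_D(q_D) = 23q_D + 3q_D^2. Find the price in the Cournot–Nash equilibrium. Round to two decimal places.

229.23

Larkspur's profit: π_L = (294 - Q)q_L - (88q_L + (3/2)q_L²). Setting ∂π_L/∂q_L = 0: 206 - 5q_L - (q_D) = 0.
Delta's profit: π_D = (294 - Q)q_D - (23q_D + 3q_D²). Setting ∂π_D/∂q_D = 0: 271 - 8q_D - (q_L) = 0.
Rearranging gives the reaction functions q_L = (206 - q_D)/5 and q_D = (271 - q_L)/8.
Substituting one into the other gives q_L = 459/13 and q_D = 383/13.
Total output Q = 842/13, so price P = 294 - 842/13 = 229.2308.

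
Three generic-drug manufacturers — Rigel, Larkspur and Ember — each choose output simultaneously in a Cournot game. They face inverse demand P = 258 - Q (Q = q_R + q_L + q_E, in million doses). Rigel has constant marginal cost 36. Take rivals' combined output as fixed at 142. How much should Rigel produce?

40

With rivals' combined output fixed at 142, Rigel's profit is π_R = (258 - 142 - q_R)q_R - (36q_R) = (116 - q_R)q_R - (36q_R).
∂π_R/∂q_R = 80 - 2q_R = 0, so q_R = 40.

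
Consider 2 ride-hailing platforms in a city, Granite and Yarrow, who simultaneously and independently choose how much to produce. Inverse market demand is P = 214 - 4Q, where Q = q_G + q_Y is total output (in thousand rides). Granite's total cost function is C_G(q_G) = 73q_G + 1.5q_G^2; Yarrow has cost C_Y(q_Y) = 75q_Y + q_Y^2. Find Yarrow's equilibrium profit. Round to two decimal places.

526.95

Granite's profit: π_G = (214 - 4Q)q_G - (73q_G + (3/2)q_G²). Setting ∂π_G/∂q_G = 0: 141 - 11q_G - 4(q_Y) = 0.
Yarrow's first-order condition: 139 - 10q_Y - 4(q_G) = 0.
So q_G = (141 - 4q_Y)/11 and q_Y = (139 - 4q_G)/10.
Solving the pair: q_G = 427/47, q_Y = 965/94.
Price P = 214 - 4·(1819/94) = 136.5957.
Yarrow's profit: 136.5957·(965/94) - 75·(965/94) - (965/94)² = 526.9494.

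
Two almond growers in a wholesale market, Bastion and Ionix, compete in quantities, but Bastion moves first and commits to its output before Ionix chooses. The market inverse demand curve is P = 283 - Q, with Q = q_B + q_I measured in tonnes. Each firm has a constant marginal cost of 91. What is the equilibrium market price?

The follower Ionix best-responds to any q_B: π_I = (283 - Q)q_I - 91q_I.
∂π_I/∂q_I = 192 - q_B - 2q_I = 0 gives the reaction function q_I = (192 - q_B)/2.
Bastion substitutes q_I(q_B) into its own profit: π_B = q_B(283 - q_B - (192 - q_B)/2) - 91q_B = (187 - (1/2)q_B)q_B - 91q_B.
Maximising: ∂π_B/∂q_B = 96 - q_B = 0, giving q_B = 96.
Then q_I = (192 - 96)/2 = 48.
Total output Q = 144, so price P = 283 - 144 = 139.

139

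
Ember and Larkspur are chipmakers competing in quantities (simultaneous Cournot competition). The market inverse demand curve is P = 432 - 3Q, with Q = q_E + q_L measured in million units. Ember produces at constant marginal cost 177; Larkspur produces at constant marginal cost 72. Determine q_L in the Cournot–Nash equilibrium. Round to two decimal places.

51.67

Ember's profit: π_E = (432 - 3Q)q_E - (177q_E). Setting ∂π_E/∂q_E = 0: 255 - 6q_E - 3(q_L) = 0.
Larkspur's first-order condition: 360 - 6q_L - 3(q_E) = 0.
So q_E = (255 - 3q_L)/6 and q_L = (360 - 3q_E)/6.
Solving the pair: q_E = 50/3, q_L = 155/3.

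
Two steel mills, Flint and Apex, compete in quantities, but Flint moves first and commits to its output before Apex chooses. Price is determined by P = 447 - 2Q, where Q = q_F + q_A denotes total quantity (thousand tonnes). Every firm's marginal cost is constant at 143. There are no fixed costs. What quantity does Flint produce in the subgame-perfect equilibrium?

Solve by backward induction. Given q_F, the follower Apex maximises π_A = (447 - 2q_F - 2q_A)q_A - 143q_A.
Follower FOC: 304 - 2q_F - 4q_A = 0, so q_A(q_F) = (304 - 2q_F)/4.
The leader anticipates this reaction. Substituting into P = 447 - 2Q gives P = 295 - q_F, so π_F = (295 - q_F)q_F - 143q_F.
Leader FOC: 152 - 2q_F = 0, so q_F = 76.
Then q_A = (304 - 2·76)/4 = 38.

76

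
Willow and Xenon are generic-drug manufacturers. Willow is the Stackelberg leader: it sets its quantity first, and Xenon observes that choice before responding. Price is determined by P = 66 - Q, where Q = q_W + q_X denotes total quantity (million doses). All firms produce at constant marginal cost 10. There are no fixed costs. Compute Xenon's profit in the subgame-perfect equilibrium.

196

Solve by backward induction. Given q_W, the follower Xenon maximises π_X = (66 - q_W - q_X)q_X - 10q_X.
Setting the follower's marginal profit to zero, 56 - q_W - 2q_X = 0, i.e. q_X = (56 - q_W)/2.
The leader anticipates this reaction. Substituting into P = 66 - Q gives P = 38 - (1/2)q_W, so π_W = (38 - (1/2)q_W)q_W - 10q_W.
Leader FOC: 28 - q_W = 0, so q_W = 28.
Then q_X = (56 - 28)/2 = 14.
Price P = 66 - 42 = 24.
Xenon's profit: (24 - 10)·14 = 196.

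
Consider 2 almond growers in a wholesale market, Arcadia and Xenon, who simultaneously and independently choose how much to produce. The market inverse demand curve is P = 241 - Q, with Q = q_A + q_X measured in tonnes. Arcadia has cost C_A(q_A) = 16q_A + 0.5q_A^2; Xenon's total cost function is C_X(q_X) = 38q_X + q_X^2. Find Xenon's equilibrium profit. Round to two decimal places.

2437.29

Arcadia's profit: π_A = (241 - Q)q_A - (16q_A + (1/2)q_A²). Setting ∂π_A/∂q_A = 0: 225 - 3q_A - (q_X) = 0.
Xenon's first-order condition: 203 - 4q_X - (q_A) = 0.
So q_A = (225 - q_X)/3 and q_X = (203 - q_A)/4.
Substituting one into the other gives q_A = 697/11 and q_X = 384/11.
Price P = 241 - 1081/11 = 1570/11.
Xenon's profit: (1570/11)·(384/11) - 38·(384/11) - (384/11)² = 2437.2893.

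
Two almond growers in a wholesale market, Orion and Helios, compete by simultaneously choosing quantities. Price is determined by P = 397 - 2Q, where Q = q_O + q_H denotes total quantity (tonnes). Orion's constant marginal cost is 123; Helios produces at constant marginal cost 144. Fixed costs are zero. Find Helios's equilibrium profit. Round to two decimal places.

Orion's profit: π_O = (397 - 2Q)q_O - (123q_O). Setting ∂π_O/∂q_O = 0: 274 - 4q_O - 2(q_H) = 0.
Helios's first-order condition: 253 - 4q_H - 2(q_O) = 0.
Rearranging gives the reaction functions q_O = (274 - 2q_H)/4 and q_H = (253 - 2q_O)/4.
Substituting one into the other gives q_O = 295/6 and q_H = 116/3.
Price P = 397 - 2·(527/6) = 664/3.
Helios's profit: (664/3 - 144)·(116/3) = 2990.2222.

2990.22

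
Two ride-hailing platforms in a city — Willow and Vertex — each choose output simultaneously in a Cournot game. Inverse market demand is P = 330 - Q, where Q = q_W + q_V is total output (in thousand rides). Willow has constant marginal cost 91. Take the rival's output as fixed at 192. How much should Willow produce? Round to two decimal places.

23.50

With the rival's output fixed at 192, Willow's profit is π_W = (330 - 192 - q_W)q_W - (91q_W) = (138 - q_W)q_W - (91q_W).
∂π_W/∂q_W = 47 - 2q_W = 0, so q_W = 47/2.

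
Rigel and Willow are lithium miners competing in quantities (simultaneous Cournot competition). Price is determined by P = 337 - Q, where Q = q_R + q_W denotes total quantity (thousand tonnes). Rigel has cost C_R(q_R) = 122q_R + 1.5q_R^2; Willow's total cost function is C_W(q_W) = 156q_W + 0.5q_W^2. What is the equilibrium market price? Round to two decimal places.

Rigel's profit: π_R = (337 - Q)q_R - (122q_R + (3/2)q_R²). Setting ∂π_R/∂q_R = 0: 215 - 5q_R - (q_W) = 0.
Willow's first-order condition: 181 - 3q_W - (q_R) = 0.
Rearranging gives the reaction functions q_R = (215 - q_W)/5 and q_W = (181 - q_R)/3.
Substituting one into the other gives q_R = 232/7 and q_W = 345/7.
Total output Q = 577/7, so price P = 337 - 577/7 = 1782/7.

254.57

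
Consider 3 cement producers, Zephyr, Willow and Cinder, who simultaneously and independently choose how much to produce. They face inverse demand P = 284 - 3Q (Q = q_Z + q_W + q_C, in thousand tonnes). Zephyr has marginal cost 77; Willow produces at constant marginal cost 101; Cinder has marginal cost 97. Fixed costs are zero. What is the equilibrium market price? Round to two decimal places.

139.75

Zephyr's profit: π_Z = (284 - 3Q)q_Z - (77q_Z). Setting ∂π_Z/∂q_Z = 0: 207 - 6q_Z - 3(q_W + q_C) = 0.
Willow's first-order condition: 183 - 6q_W - 3(q_Z + q_C) = 0.
Cinder's first-order condition: 187 - 6q_C - 3(q_Z + q_W) = 0.
Summing all 3 equations gives 577 − 12Q = 0, hence Q = 577/12.
Back-substituting: q_Z = (207 − 577/4)/3 = 251/12, q_W = (183 − 577/4)/3 = 155/12, q_C = (187 − 577/4)/3 = 57/4.
Total output Q = 577/12, so price P = 284 - 3·(577/12) = 559/4.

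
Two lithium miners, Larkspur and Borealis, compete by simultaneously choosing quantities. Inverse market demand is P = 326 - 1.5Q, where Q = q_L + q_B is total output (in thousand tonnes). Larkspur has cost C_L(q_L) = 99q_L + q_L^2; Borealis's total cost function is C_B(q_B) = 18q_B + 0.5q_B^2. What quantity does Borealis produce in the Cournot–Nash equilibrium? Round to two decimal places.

Larkspur's profit: π_L = (326 - 1.5Q)q_L - (99q_L + q_L²). Setting ∂π_L/∂q_L = 0: 227 - 5q_L - (3/2)(q_B) = 0.
Borealis's first-order condition: 308 - 4q_B - (3/2)(q_L) = 0.
Rearranging gives the reaction functions q_L = (227 - (3/2)q_B)/5 and q_B = (308 - (3/2)q_L)/4.
Solving the pair: q_L = 1784/71, q_B = 67.5775.

67.58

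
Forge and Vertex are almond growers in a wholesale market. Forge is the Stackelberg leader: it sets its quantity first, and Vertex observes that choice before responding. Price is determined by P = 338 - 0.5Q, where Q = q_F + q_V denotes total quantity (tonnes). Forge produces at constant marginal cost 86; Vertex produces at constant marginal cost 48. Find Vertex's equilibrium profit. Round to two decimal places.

16744.50

The follower Vertex best-responds to any q_F: π_V = (338 - 0.5Q)q_V - 48q_V.
Setting the follower's marginal profit to zero, 290 - (1/2)q_F - q_V = 0, i.e. q_V = (290 - (1/2)q_F).
Forge substitutes q_V(q_F) into its own profit: π_F = q_F(338 - (1/2)q_F - (290 - (1/2)q_F)/2) - 86q_F = (193 - (1/4)q_F)q_F - 86q_F.
Leader FOC: 107 - (1/2)q_F = 0, so q_F = 214.
Then q_V = (290 - (1/2)·214) = 183.
Price P = 338 - (1/2)·397 = 279/2.
Vertex's profit: (279/2 - 48)·183 = 16744.5000.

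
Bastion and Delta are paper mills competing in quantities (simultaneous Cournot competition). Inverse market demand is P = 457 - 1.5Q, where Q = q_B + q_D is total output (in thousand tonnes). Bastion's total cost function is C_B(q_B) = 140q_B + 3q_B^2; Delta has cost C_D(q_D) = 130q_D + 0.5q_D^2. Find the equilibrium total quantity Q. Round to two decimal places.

96.15

Bastion's profit: π_B = (457 - 1.5Q)q_B - (140q_B + 3q_B²). Setting ∂π_B/∂q_B = 0: 317 - 9q_B - (3/2)(q_D) = 0.
Delta's first-order condition: 327 - 4q_D - (3/2)(q_B) = 0.
So q_B = (317 - (3/2)q_D)/9 and q_D = (327 - (3/2)q_B)/4.
Substituting one into the other gives q_B = 622/27 and q_D = 658/9.
Total output Q = 622/27 + 658/9 = 96.1481.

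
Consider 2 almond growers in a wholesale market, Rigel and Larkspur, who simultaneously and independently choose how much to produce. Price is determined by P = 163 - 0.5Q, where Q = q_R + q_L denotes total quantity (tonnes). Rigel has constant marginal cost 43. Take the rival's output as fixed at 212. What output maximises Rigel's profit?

14

With the rival's output fixed at 212, Rigel's profit is π_R = (163 - (1/2)·212 - (1/2)q_R)q_R - (43q_R) = (57 - (1/2)q_R)q_R - (43q_R).
∂π_R/∂q_R = 14 - q_R = 0, so q_R = 14.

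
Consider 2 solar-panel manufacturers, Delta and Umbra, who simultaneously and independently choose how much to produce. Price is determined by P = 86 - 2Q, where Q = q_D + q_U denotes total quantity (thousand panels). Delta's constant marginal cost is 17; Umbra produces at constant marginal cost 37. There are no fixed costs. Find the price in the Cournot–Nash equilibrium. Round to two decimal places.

46.67

Delta's profit: π_D = (86 - 2Q)q_D - (17q_D). Setting ∂π_D/∂q_D = 0: 69 - 4q_D - 2(q_U) = 0.
Umbra's first-order condition: 49 - 4q_U - 2(q_D) = 0.
Best responses: q_D = (69 - 2q_U)/4, q_U = (49 - 2q_D)/4.
Substituting one into the other gives q_D = 89/6 and q_U = 29/6.
Total output Q = 59/3, so price P = 86 - 2·(59/3) = 140/3.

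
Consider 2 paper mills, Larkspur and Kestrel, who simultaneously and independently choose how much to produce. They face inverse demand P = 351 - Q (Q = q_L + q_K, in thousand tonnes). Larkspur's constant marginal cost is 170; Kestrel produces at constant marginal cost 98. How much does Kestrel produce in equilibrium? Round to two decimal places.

Larkspur's profit: π_L = (351 - Q)q_L - (170q_L). Setting ∂π_L/∂q_L = 0: 181 - 2q_L - (q_K) = 0.
Kestrel's first-order condition: 253 - 2q_K - (q_L) = 0.
Rearranging gives the reaction functions q_L = (181 - q_K)/2 and q_K = (253 - q_L)/2.
Solving the pair: q_L = 109/3, q_K = 325/3.

108.33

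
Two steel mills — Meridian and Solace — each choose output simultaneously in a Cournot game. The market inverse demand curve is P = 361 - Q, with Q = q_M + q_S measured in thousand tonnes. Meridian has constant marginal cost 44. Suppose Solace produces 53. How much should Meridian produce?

132

With the rival's output fixed at 53, Meridian's profit is π_M = (361 - 53 - q_M)q_M - (44q_M) = (308 - q_M)q_M - (44q_M).
∂π_M/∂q_M = 264 - 2q_M = 0, so q_M = 132.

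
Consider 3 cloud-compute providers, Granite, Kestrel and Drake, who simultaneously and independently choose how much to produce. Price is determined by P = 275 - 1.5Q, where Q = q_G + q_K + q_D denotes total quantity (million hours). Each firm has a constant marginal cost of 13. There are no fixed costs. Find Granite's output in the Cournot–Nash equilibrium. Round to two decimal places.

A representative firm's profit is π_i = q_i(275 - 1.5Q) - 13q_i.
Setting ∂π_i/∂q_i = 0 with rivals' quantities fixed: 262 - 3q_i - (3/2)·Σ_{j≠i} q_j = 0.
With identical firms every q_j equals q_i, so Σ_{j≠i} q_j = 2q_i and 262 = 6q_i, giving q_i = 131/3.

43.67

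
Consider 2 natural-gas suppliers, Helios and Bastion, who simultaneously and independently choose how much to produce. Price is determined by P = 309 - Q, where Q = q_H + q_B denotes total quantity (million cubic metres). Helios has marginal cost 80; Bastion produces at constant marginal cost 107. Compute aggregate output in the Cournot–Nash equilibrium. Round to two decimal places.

Helios's profit: π_H = (309 - Q)q_H - (80q_H). Setting ∂π_H/∂q_H = 0: 229 - 2q_H - (q_B) = 0.
Bastion's first-order condition: 202 - 2q_B - (q_H) = 0.
Rearranging gives the reaction functions q_H = (229 - q_B)/2 and q_B = (202 - q_H)/2.
Substituting one into the other gives q_H = 256/3 and q_B = 175/3.
Total output Q = 256/3 + 175/3 = 431/3.

143.67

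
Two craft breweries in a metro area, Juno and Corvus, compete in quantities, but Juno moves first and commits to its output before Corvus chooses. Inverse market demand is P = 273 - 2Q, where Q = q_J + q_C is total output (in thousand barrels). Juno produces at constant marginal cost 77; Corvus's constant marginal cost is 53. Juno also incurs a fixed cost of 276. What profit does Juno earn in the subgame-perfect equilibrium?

Solve by backward induction. Given q_J, the follower Corvus maximises π_C = (273 - 2q_J - 2q_C)q_C - 53q_C.
Follower FOC: 220 - 2q_J - 4q_C = 0, so q_C(q_J) = (220 - 2q_J)/4.
Juno substitutes q_C(q_J) into its own profit: π_J = q_J(273 - 2q_J - (220 - 2q_J)/2) - 77q_J = (163 - q_J)q_J - 77q_J.
The leader's first-order condition 86 - 2q_J = 0 yields q_J = 43.
Then q_C = (220 - 2·43)/4 = 67/2.
Price P = 273 - 2·(153/2) = 120.
Juno's profit: (120 - 77)·43 - 276 = 1573.

1573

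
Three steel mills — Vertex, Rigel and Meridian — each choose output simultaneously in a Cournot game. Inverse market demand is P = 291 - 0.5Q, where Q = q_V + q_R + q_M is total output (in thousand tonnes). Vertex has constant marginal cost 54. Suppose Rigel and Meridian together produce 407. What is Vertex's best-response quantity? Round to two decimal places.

With rivals' combined output fixed at 407, Vertex's profit is π_V = (291 - (1/2)·407 - (1/2)q_V)q_V - (54q_V) = (175/2 - (1/2)q_V)q_V - (54q_V).
∂π_V/∂q_V = 67/2 - q_V = 0, so q_V = 67/2.

33.50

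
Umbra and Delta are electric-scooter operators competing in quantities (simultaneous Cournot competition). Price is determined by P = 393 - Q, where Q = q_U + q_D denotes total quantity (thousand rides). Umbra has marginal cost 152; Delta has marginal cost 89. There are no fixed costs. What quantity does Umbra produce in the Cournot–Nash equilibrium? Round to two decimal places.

59.33

Umbra's profit: π_U = (393 - Q)q_U - (152q_U). Setting ∂π_U/∂q_U = 0: 241 - 2q_U - (q_D) = 0.
Delta's first-order condition: 304 - 2q_D - (q_U) = 0.
Best responses: q_U = (241 - q_D)/2, q_D = (304 - q_U)/2.
Substituting one into the other gives q_U = 178/3 and q_D = 367/3.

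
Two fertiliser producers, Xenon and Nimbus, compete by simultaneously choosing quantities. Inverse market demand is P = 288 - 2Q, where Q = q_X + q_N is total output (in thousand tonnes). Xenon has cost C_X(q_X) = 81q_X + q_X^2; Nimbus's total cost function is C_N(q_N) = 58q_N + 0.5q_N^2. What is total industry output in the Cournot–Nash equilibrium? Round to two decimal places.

59.27

Xenon's profit: π_X = (288 - 2Q)q_X - (81q_X + q_X²). Setting ∂π_X/∂q_X = 0: 207 - 6q_X - 2(q_N) = 0.
Nimbus's first-order condition: 230 - 5q_N - 2(q_X) = 0.
Best responses: q_X = (207 - 2q_N)/6, q_N = (230 - 2q_X)/5.
Substituting one into the other gives q_X = 575/26 and q_N = 483/13.
Total output Q = 575/26 + 483/13 = 1541/26.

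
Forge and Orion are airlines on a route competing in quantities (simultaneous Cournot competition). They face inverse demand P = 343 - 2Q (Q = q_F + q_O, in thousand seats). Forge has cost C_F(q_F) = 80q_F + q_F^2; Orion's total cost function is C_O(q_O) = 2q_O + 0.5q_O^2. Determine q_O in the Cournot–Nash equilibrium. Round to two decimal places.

Forge's profit: π_F = (343 - 2Q)q_F - (80q_F + q_F²). Setting ∂π_F/∂q_F = 0: 263 - 6q_F - 2(q_O) = 0.
Orion's profit: π_O = (343 - 2Q)q_O - (2q_O + (1/2)q_O²). Setting ∂π_O/∂q_O = 0: 341 - 5q_O - 2(q_F) = 0.
Best responses: q_F = (263 - 2q_O)/6, q_O = (341 - 2q_F)/5.
Solving the pair: q_F = 633/26, q_O = 760/13.

58.46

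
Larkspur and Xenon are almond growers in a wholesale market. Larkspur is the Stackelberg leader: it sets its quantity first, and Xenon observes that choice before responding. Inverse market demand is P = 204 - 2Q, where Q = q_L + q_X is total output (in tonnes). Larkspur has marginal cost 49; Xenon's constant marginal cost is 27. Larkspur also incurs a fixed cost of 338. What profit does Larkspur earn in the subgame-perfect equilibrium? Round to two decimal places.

767.56

The follower Xenon best-responds to any q_L: π_X = (204 - 2Q)q_X - 27q_X.
Setting the follower's marginal profit to zero, 177 - 2q_L - 4q_X = 0, i.e. q_X = (177 - 2q_L)/4.
Larkspur substitutes q_X(q_L) into its own profit: π_L = q_L(204 - 2q_L - (177 - 2q_L)/2) - 49q_L = (231/2 - q_L)q_L - 49q_L.
Leader FOC: 133/2 - 2q_L = 0, so q_L = 133/4.
Then q_X = (177 - 2·(133/4))/4 = 221/8.
Price P = 204 - 2·(487/8) = 329/4.
Larkspur's profit: (329/4 - 49)·(133/4) - 338 = 767.5625.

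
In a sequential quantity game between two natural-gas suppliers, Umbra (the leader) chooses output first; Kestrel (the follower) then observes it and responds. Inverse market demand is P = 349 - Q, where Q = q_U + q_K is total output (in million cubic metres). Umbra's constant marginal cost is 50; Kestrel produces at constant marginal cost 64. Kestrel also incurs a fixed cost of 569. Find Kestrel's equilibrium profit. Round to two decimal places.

3559.06

The follower Kestrel best-responds to any q_U: π_K = (349 - Q)q_K - 64q_K.
Follower FOC: 285 - q_U - 2q_K = 0, so q_K(q_U) = (285 - q_U)/2.
The leader anticipates this reaction. Substituting into P = 349 - Q gives P = 413/2 - (1/2)q_U, so π_U = (413/2 - (1/2)q_U)q_U - 50q_U.
The leader's first-order condition 313/2 - q_U = 0 yields q_U = 313/2.
Then q_K = (285 - 313/2)/2 = 257/4.
Price P = 349 - 883/4 = 513/4.
Kestrel's profit: (513/4 - 64)·(257/4) - 569 = 3559.0625.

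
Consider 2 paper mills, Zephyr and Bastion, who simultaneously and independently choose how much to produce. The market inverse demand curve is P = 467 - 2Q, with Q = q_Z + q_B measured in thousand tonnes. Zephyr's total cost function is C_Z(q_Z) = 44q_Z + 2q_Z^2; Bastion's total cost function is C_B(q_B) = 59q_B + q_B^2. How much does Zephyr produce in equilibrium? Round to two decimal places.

39.14

Zephyr's profit: π_Z = (467 - 2Q)q_Z - (44q_Z + 2q_Z²). Setting ∂π_Z/∂q_Z = 0: 423 - 8q_Z - 2(q_B) = 0.
Bastion's profit: π_B = (467 - 2Q)q_B - (59q_B + q_B²). Setting ∂π_B/∂q_B = 0: 408 - 6q_B - 2(q_Z) = 0.
So q_Z = (423 - 2q_B)/8 and q_B = (408 - 2q_Z)/6.
Substituting one into the other gives q_Z = 861/22 and q_B = 1209/22.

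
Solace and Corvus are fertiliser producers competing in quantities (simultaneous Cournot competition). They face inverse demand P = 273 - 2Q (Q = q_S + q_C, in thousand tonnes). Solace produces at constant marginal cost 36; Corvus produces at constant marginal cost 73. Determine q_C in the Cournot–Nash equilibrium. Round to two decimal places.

Solace's profit: π_S = (273 - 2Q)q_S - (36q_S). Setting ∂π_S/∂q_S = 0: 237 - 4q_S - 2(q_C) = 0.
Corvus's profit: π_C = (273 - 2Q)q_C - (73q_C). Setting ∂π_C/∂q_C = 0: 200 - 4q_C - 2(q_S) = 0.
So q_S = (237 - 2q_C)/4 and q_C = (200 - 2q_S)/4.
Substituting one into the other gives q_S = 137/3 and q_C = 163/6.

27.17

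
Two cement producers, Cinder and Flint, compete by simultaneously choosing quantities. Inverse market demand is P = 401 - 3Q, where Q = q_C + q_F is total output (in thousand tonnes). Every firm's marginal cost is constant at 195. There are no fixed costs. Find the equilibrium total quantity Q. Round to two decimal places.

A representative firm's profit is π_i = q_i(401 - 3Q) - 195q_i.
Setting ∂π_i/∂q_i = 0 with rivals' quantities fixed: 206 - 6q_i - 3q_j = 0.
With identical firms every q_j equals q_i, so q_j = q_i and 206 = 9q_i, giving q_i = 206/9.
Total output Q = 206/9 + 206/9 = 412/9.

45.78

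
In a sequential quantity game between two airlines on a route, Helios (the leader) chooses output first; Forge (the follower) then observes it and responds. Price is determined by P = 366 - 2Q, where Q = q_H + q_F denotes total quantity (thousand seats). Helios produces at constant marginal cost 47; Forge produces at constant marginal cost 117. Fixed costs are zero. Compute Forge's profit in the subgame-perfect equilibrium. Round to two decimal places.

371.28

The follower Forge best-responds to any q_H: π_F = (366 - 2Q)q_F - 117q_F.
Follower FOC: 249 - 2q_H - 4q_F = 0, so q_F(q_H) = (249 - 2q_H)/4.
Helios substitutes q_F(q_H) into its own profit: π_H = q_H(366 - 2q_H - (249 - 2q_H)/2) - 47q_H = (483/2 - q_H)q_H - 47q_H.
Maximising: ∂π_H/∂q_H = 389/2 - 2q_H = 0, giving q_H = 389/4.
Then q_F = (249 - 2·(389/4))/4 = 109/8.
Price P = 366 - 2·(887/8) = 577/4.
Forge's profit: (577/4 - 117)·(109/8) = 371.2813.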